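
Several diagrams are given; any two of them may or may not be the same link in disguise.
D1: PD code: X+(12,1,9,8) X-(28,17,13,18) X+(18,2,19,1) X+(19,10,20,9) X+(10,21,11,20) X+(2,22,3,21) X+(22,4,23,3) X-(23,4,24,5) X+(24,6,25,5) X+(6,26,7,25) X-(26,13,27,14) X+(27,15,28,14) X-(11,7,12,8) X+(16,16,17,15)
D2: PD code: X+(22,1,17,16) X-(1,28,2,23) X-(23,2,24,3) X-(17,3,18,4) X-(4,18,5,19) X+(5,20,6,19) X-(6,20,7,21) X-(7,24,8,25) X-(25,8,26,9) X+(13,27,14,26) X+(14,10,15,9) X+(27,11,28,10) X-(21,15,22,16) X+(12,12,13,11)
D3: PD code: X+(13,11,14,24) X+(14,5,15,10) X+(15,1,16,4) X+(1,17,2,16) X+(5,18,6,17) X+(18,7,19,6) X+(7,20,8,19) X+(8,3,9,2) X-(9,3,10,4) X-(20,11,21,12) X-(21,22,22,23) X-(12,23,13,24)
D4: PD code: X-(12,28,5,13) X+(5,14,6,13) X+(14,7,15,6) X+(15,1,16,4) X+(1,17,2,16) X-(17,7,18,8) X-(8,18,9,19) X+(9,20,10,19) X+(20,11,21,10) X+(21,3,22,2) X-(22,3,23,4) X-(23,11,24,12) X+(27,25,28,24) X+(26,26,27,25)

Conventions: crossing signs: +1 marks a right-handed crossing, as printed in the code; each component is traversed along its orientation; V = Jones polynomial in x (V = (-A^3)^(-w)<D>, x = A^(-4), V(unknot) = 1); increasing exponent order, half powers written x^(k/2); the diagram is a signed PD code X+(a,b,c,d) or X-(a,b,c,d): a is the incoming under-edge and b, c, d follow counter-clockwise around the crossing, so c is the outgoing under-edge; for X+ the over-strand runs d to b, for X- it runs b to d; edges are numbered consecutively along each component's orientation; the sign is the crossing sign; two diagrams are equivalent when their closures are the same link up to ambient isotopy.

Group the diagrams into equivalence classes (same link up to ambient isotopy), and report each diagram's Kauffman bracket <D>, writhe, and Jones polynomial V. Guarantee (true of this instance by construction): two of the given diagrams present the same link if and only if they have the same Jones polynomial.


classes: {D1, D3} | {D2} | {D4}
V(D1) = x^2 + 2x^4 - x^5 + 2x^6 - x^7 + x^8  [14 crossings, <D> = A^-14 - A^-10 + 2A^-6 - A^-2 + 2A^2 + A^10, w = +6]
D2 (bracket A^-2 + 2A^6 + A^14; 14 crossings at w = -2): V = x^-5 + 2x^-3 + x^-1
V(D3) = x^2 + 2x^4 - x^5 + 2x^6 - x^7 + x^8  (w +4, c 12, <D> = A^-20 - A^-16 + 2A^-12 - A^-8 + 2A^-4 + A^4)
V(D4) = 1 + x + x^2 + x^3  (w +4, c 14, <D> = 1 + A^4 + A^8 + A^12)
note: 3 values of V(x) split the 4 diagrams


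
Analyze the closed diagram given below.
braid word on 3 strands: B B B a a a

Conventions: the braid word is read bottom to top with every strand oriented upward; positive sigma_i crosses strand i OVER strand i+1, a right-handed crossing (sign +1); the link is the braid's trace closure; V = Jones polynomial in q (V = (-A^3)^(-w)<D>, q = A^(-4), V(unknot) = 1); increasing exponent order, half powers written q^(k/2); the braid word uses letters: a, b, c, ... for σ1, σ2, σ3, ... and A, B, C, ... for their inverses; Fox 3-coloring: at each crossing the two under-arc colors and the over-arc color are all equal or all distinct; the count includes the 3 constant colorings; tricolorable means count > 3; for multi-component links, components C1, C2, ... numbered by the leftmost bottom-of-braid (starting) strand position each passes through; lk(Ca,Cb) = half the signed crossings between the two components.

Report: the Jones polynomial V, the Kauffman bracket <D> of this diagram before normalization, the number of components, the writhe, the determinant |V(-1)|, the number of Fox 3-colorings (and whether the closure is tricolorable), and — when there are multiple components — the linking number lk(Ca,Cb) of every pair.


V = -q^-3 + q^-2 - q^-1 + 3 - q + q^2 - q^3
<D> = -A^-12 + A^-8 - A^-4 + 3 - A^4 + A^8 - A^12 (w = 0)
1 component over 6 crossings, w = 0
27 Fox colorings among 3^6, |V(-1)| = 9: tricolorable
why: palindromic: swapping q for 1/q fixes V


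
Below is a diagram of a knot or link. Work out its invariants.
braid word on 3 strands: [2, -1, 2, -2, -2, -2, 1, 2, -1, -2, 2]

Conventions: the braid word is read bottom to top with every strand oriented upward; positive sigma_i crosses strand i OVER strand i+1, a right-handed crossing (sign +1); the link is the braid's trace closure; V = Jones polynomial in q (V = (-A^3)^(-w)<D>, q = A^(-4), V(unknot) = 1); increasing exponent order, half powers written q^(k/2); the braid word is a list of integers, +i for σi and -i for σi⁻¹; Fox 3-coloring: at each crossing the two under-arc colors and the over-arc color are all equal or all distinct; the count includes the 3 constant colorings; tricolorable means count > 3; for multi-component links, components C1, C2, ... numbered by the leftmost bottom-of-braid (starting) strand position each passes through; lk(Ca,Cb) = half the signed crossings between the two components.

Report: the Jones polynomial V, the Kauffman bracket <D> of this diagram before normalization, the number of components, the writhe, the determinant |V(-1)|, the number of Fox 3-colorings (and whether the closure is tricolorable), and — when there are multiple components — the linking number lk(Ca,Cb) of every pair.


Jones polynomial: V(q) = q^(-7/2) - q^(-5/2) + q^(-3/2) - 2q^(-1/2) - q^(3/2)
<D> = A^-9 + 2A^-1 - A^3 + A^7 - A^11; writhe -1
components 2, writhe -1 (11 crossings)
linking number lk(C1,C2) = +1
3-colorings: 9 of 3^11, det 6 — tricolorable
note: free reduction leaves σ2 σ1⁻¹ σ2⁻¹ σ2⁻¹ σ1 σ2 σ1⁻¹ of the original 11 letters


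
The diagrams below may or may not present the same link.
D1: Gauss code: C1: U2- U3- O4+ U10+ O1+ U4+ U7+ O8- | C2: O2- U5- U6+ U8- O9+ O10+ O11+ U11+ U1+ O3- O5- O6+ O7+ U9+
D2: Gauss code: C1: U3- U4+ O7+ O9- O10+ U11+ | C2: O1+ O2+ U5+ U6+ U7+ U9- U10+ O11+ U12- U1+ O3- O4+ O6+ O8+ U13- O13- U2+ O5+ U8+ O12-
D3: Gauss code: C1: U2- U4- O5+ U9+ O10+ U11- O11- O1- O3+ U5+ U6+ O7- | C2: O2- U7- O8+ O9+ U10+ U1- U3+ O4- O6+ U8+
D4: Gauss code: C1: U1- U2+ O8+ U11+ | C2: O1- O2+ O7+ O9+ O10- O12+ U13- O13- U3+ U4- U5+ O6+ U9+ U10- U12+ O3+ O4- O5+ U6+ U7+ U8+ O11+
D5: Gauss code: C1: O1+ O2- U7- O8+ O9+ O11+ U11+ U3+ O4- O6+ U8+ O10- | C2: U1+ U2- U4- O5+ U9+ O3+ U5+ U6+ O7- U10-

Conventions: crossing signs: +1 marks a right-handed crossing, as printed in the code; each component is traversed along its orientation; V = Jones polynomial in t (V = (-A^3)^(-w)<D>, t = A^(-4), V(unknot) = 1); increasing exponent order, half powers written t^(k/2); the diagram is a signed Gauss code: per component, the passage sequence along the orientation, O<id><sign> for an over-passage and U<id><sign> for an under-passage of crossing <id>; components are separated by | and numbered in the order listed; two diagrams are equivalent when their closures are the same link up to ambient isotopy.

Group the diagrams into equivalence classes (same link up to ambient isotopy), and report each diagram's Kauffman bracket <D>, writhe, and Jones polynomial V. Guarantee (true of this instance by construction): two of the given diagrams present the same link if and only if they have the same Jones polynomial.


equivalence classes: {D1, D3, D5} | {D2, D4}
D1 (bracket -A^-13 + 2A^-9 - 2A^-5 + 3A^-1 - 3A^3 + 3A^7 - A^11 + A^15; 11 crossings at w = +3): V = -t^(-3/2) + t^(-1/2) - 3t^(1/2) + 3t^(3/2) - 3t^(5/2) + 2t^(7/2) - 2t^(9/2) + t^(11/2)
D2 (bracket -A^-11 + A^-7 - A^-3 + 2A + A^9; 13 crossings at w = +5): V = -t^(3/2) - 2t^(7/2) + t^(9/2) - t^(11/2) + t^(13/2)
V(D3) = -t^(-3/2) + t^(-1/2) - 3t^(1/2) + 3t^(3/2) - 3t^(5/2) + 2t^(7/2) - 2t^(9/2) + t^(11/2)  (w +1, c 11, <D> = -A^-19 + 2A^-15 - 2A^-11 + 3A^-7 - 3A^-3 + 3A - A^5 + A^9)
D4 (bracket -A^-11 + A^-7 - A^-3 + 2A + A^9; 13 crossings at w = +5): V = -t^(3/2) - 2t^(7/2) + t^(9/2) - t^(11/2) + t^(13/2)
V(D5) = -t^(-3/2) + t^(-1/2) - 3t^(1/2) + 3t^(3/2) - 3t^(5/2) + 2t^(7/2) - 2t^(9/2) + t^(11/2)  (w +3, c 11, <D> = -A^-13 + 2A^-9 - 2A^-5 + 3A^-1 - 3A^3 + 3A^7 - A^11 + A^15)
key observation: 2 values of V(t) split the 5 diagrams


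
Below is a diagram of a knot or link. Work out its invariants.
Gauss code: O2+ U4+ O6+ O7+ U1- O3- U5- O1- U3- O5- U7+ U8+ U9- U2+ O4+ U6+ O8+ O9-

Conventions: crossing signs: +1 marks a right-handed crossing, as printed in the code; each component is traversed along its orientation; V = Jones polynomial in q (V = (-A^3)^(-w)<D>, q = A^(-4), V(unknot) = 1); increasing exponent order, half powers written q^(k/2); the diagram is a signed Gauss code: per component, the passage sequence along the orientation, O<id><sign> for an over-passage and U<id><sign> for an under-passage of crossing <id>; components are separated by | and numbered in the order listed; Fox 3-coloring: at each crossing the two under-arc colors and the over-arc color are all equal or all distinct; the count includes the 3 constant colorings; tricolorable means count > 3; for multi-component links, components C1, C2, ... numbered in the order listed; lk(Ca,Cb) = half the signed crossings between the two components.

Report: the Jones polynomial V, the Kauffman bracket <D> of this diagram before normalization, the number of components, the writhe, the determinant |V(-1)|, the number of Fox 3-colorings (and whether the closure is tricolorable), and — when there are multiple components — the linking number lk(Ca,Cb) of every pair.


Jones polynomial: V(q) = -q^-3 + q^-2 - q^-1 + 3 - q + q^2 - q^3
<D> = A^-9 - A^-5 + A^-1 - 3A^3 + A^7 - A^11 + A^15; writhe +1
components 1, writhe +1 (9 crossings)
3-colorings: 27 of 3^9, det 9 — tricolorable
note: V is palindromic (span 6, det 9): q -> 1/q fixes it; necessary, not sufficient, for amphichirality


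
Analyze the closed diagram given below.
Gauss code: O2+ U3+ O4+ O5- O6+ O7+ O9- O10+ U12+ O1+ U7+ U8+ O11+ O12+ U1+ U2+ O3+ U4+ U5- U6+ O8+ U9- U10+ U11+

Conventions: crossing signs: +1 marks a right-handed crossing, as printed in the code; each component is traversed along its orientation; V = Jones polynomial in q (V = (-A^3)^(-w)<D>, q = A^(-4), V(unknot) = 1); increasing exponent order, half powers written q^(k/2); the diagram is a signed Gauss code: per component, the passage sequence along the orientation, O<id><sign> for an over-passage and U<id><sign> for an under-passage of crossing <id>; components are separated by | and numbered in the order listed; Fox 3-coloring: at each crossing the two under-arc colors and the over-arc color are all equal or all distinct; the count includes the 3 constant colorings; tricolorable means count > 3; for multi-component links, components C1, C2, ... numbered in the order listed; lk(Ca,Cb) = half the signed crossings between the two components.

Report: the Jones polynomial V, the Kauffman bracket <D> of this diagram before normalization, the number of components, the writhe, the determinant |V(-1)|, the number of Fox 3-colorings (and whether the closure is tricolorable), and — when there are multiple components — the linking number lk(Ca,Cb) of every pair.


Jones polynomial: V(q) = q^3 + q^5 - q^8
<D> = -A^-8 + A^4 + A^12; writhe +8
components 1, writhe +8 (12 crossings)
3-colorings: 9 of 3^12, det 3 — tricolorable
note: |V(-1)| = 3: so tricolorable, since 3 divides 3


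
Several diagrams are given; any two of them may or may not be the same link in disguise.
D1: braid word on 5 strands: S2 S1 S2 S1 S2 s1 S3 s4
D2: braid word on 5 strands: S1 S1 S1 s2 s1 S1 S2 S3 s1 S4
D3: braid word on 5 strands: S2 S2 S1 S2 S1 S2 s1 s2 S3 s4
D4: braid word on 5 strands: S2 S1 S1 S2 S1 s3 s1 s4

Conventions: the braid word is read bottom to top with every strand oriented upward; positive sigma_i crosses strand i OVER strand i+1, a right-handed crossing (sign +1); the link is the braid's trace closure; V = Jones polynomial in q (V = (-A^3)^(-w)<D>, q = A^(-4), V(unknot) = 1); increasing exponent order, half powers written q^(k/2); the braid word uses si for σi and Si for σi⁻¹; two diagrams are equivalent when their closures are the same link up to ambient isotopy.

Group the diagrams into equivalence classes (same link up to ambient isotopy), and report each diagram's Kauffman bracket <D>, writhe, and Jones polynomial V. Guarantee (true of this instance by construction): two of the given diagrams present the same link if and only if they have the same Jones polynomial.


grouping into links: {D1, D3, D4} | {D2}
V(D1) = q^-5 + 2q^-3 + q^-1  (w -4, c 8, <D> = A^-8 + 2 + A^8)
D2 (bracket A^-12 + A^-8 + A^-4 + 1; 10 crossings at w = -4): V = q^-3 + q^-2 + q^-1 + 1
V(D3) = q^-5 + 2q^-3 + q^-1  (w -4, c 10, <D> = A^-8 + 2 + A^8)
D4 (bracket A^-2 + 2A^6 + A^14; 8 crossings at w = -2): V = q^-5 + 2q^-3 + q^-1
key observation: V(q) takes 2 values over 4 diagrams, fixing the grouping


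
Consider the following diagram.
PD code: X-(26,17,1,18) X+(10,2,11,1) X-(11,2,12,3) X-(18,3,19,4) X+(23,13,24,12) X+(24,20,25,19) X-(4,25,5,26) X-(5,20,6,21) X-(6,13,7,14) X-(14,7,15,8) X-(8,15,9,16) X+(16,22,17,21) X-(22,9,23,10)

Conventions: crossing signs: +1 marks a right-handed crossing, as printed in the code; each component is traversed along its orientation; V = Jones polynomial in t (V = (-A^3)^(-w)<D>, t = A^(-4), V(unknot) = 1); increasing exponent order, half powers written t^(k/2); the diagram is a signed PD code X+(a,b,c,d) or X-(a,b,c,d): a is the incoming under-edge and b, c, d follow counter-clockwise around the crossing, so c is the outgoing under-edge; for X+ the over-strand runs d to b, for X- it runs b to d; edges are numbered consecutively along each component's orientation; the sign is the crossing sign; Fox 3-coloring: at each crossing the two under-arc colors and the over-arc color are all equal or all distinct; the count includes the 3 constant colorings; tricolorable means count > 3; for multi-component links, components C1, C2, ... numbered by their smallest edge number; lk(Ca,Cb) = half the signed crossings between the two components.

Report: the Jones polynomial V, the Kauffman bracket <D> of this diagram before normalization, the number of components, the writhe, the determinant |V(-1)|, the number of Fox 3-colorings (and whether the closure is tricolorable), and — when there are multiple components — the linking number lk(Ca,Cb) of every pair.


V(t) = t^-8 - 2t^-7 + t^-6 - 2t^-5 + 2t^-4 + t^-2
bracket: -A^-7 - 2A + 2A^5 - A^9 + 2A^13 - A^17, w = -5
1 component, writhe -5, over 13 crossings
det 9, colorings 27 of 3^13 — tricolorable
observation: |V(-1)| = 9: so tricolorable, since 3 divides 9


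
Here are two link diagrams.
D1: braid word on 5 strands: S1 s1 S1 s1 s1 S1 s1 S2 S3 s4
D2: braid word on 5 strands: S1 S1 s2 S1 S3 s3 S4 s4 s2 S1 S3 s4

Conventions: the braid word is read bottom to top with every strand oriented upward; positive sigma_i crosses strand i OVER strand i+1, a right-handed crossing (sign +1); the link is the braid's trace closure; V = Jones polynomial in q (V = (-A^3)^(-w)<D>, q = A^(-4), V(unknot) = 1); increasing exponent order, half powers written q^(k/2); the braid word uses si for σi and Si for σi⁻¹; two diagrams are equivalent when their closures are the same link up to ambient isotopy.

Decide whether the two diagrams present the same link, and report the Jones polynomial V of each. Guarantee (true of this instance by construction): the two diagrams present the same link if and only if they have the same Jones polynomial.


equivalent: no
D1 (bracket 1; 10 crossings at w = 0): V = 1
V(D2) = q^-5 - 2q^-4 + 2q^-3 - 2q^-2 + 2q^-1 - 1 + q  [12 crossings, <D> = A^-10 - A^-6 + 2A^-2 - 2A^2 + 2A^6 - 2A^10 + A^14, w = -2]
observation: 2 values of V(q) split the 2 diagrams


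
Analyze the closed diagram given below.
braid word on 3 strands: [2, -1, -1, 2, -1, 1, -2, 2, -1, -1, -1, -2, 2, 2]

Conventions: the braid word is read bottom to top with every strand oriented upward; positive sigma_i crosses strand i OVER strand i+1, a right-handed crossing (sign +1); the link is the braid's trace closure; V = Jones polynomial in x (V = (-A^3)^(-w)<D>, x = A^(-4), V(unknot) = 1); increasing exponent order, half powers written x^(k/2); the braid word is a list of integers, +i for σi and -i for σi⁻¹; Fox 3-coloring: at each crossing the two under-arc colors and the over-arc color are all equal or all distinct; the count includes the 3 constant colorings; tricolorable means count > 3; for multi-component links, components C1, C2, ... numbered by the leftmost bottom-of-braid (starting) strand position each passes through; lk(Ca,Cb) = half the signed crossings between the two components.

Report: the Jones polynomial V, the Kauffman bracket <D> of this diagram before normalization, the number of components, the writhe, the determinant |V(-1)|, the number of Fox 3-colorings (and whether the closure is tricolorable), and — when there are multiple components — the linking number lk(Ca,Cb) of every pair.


Jones polynomial: V(x) = -x^-6 + 2x^-5 - 4x^-4 + 5x^-3 - 4x^-2 + 5x^-1 - 3 + 2x - x^2
<D> = -A^-14 + 2A^-10 - 3A^-6 + 5A^-2 - 4A^2 + 5A^6 - 4A^10 + 2A^14 - A^18; writhe -2
components 1, writhe -2 (14 crossings)
3-colorings: 9 of 3^14, det 27 — tricolorable
note: w = -2 (over 14 crossings) is diagram-only; (-A^3)^(2) removes it from V


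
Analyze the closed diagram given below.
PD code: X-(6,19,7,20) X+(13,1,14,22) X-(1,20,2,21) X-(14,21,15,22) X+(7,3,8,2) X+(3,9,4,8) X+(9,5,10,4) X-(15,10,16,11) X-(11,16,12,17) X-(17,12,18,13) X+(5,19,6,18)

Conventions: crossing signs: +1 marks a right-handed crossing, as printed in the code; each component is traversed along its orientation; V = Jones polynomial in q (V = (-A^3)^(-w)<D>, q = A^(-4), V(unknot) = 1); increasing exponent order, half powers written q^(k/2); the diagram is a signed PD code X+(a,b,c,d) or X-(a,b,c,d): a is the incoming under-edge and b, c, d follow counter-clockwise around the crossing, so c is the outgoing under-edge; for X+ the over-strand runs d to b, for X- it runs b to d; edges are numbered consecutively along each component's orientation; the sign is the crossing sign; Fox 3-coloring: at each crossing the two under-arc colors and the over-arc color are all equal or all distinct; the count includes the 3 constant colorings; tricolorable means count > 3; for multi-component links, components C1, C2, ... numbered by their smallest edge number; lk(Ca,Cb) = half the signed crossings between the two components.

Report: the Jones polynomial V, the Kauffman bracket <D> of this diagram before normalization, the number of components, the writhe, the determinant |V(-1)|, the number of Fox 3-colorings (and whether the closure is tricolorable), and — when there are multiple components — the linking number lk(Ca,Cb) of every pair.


V = -q^-3 + q^-2 - q^-1 + 3 - q + q^2 - q^3
<D> = A^-15 - A^-11 + A^-7 - 3A^-3 + A - A^5 + A^9 (w = -1)
1 component over 11 crossings, w = -1
27 Fox colorings among 3^11, |V(-1)| = 9: tricolorable
why: V is palindromic (span 6, det 9): q -> 1/q fixes it; necessary, not sufficient, for amphichirality


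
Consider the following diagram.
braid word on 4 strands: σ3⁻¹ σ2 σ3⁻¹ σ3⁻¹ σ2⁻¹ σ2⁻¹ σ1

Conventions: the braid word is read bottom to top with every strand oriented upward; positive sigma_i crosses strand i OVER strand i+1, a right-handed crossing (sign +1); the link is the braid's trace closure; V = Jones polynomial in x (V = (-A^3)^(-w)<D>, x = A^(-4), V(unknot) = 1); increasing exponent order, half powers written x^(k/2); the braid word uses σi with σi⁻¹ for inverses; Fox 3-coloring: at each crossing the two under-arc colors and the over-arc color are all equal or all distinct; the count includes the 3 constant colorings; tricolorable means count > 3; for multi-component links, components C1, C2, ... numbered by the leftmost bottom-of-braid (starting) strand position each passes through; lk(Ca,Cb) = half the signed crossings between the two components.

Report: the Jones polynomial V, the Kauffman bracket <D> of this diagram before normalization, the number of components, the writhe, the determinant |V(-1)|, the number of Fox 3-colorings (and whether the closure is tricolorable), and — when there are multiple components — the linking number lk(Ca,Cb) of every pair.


V = -x^-6 + x^-5 - x^-4 + 2x^-3 - x^-2 + x^-1
<D> = -A^-5 + A^-1 - 2A^3 + A^7 - A^11 + A^15 (w = -3)
1 component over 7 crossings, w = -3
3 Fox colorings among 3^7, |V(-1)| = 7: not tricolorable
why: V spans 5 powers of x: at least 5 crossings in any diagram


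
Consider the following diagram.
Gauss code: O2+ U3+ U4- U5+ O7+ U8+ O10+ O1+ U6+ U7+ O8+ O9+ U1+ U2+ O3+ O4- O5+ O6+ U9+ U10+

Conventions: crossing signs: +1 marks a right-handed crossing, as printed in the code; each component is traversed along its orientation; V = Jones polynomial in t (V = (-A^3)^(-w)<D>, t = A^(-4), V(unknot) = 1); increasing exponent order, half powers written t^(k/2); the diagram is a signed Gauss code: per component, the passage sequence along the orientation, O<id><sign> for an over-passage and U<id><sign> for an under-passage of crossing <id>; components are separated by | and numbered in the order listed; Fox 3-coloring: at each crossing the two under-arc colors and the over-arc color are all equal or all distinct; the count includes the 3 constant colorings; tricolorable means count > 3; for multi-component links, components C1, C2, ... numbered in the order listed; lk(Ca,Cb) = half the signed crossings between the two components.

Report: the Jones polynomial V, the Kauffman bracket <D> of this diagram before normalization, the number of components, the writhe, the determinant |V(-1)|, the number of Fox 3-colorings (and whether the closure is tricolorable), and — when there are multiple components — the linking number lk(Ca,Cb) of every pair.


V(t) = t^3 + t^5 - t^8
bracket: -A^-8 + A^4 + A^12, w = +8
1 component, writhe +8, over 10 crossings
det 3, colorings 9 of 3^10 — tricolorable
observation: w = +8 (over 10 crossings) is diagram-only; (-A^3)^(-8) removes it from V


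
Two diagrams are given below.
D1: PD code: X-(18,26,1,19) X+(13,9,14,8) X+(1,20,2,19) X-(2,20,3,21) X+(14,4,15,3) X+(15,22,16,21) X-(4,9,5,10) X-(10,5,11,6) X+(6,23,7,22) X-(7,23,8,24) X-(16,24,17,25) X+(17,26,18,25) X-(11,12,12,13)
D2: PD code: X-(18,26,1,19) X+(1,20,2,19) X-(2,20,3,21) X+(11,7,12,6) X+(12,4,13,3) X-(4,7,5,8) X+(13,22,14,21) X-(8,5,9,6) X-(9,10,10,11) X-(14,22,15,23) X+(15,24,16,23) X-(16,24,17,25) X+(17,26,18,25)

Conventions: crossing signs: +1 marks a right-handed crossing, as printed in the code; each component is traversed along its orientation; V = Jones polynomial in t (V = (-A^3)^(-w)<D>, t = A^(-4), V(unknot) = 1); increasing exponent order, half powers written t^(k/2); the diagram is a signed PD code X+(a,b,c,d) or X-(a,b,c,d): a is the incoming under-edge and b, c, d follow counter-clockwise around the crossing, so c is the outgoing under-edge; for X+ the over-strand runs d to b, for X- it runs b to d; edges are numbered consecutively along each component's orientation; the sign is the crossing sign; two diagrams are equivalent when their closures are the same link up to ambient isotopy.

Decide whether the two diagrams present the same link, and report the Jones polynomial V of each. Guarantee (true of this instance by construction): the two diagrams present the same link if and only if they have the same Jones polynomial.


same link: yes
V(D1) = -t^(-1/2) - t^(1/2)  [13 crossings, <D> = A^-5 + A^-1, w = -1]
V(D2) = -t^(-1/2) - t^(1/2)  [13 crossings, <D> = A^-5 + A^-1, w = -1]
insight: one V(t) for all 2 diagrams — one class (guaranteed)


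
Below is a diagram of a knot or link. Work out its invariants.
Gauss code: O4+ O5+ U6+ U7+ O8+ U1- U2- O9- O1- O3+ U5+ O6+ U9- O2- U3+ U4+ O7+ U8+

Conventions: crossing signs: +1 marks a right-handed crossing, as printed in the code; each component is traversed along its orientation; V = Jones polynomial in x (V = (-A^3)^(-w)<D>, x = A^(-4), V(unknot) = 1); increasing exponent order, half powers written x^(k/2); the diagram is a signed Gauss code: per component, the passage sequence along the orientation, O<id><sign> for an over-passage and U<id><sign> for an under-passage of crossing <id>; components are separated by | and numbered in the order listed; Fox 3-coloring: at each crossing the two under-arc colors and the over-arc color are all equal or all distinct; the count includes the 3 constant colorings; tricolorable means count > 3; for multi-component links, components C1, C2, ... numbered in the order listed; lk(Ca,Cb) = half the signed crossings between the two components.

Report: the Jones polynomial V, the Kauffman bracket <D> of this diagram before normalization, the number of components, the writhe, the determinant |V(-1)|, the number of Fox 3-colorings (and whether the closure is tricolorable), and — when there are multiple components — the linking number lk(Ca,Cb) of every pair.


V = x - x^2 + 2x^3 - x^4 + x^5 - x^6
<D> = A^-15 - A^-11 + A^-7 - 2A^-3 + A - A^5 (w = +3)
1 component over 9 crossings, w = +3
3 Fox colorings among 3^9, |V(-1)| = 7: not tricolorable
why: |V(-1)| = 7: so not tricolorable, since 3 does not divide 7


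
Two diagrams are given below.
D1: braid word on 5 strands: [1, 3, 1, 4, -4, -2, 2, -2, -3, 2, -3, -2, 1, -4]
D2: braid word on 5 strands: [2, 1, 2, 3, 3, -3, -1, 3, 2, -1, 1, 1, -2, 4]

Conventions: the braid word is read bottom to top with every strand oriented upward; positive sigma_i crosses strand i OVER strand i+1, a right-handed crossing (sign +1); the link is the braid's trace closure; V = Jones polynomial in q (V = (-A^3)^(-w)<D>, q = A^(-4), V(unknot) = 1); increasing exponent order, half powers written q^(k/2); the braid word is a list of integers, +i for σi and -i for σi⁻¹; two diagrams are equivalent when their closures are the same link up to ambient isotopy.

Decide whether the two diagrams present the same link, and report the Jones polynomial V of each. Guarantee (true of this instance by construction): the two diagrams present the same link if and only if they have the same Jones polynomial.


equivalent: no
D1 (bracket -2A^-16 + 2A^-12 - A^-8 + 3A^-4 - 1 + 2A^4 + A^12; 14 crossings at w = 0): V = q^-3 + 2q^-1 - 1 + 3q - q^2 + 2q^3 - 2q^4
D2 (bracket A^-10 + 2A^-2 - A^2 + 2A^6 - A^10 + A^14; 14 crossings at w = +6): V = q - q^2 + 2q^3 - q^4 + 2q^5 + q^7
key observation: 2 classes among 2 diagrams; unequal V(q) rules out equality


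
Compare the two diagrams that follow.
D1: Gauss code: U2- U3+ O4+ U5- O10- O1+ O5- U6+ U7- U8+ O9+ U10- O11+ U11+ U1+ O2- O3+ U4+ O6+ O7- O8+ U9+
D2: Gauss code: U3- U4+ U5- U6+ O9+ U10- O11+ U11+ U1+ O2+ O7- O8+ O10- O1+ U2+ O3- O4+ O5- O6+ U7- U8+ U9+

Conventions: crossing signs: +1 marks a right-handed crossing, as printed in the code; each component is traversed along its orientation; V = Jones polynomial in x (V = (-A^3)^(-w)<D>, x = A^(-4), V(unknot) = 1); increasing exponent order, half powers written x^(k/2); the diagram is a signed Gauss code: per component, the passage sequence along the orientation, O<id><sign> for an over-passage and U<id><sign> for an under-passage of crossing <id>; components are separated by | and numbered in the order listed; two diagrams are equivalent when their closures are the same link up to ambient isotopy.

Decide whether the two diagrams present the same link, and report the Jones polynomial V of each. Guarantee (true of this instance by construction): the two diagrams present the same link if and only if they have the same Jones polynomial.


equivalent: no
D1 (bracket A^-7 - A^-3 - A^5; 11 crossings at w = +3): V = x + x^3 - x^4
V(D2) = 1  [11 crossings, <D> = -A^9, w = +3]
observation: comparing 2 Jones polynomials yields 2 groups


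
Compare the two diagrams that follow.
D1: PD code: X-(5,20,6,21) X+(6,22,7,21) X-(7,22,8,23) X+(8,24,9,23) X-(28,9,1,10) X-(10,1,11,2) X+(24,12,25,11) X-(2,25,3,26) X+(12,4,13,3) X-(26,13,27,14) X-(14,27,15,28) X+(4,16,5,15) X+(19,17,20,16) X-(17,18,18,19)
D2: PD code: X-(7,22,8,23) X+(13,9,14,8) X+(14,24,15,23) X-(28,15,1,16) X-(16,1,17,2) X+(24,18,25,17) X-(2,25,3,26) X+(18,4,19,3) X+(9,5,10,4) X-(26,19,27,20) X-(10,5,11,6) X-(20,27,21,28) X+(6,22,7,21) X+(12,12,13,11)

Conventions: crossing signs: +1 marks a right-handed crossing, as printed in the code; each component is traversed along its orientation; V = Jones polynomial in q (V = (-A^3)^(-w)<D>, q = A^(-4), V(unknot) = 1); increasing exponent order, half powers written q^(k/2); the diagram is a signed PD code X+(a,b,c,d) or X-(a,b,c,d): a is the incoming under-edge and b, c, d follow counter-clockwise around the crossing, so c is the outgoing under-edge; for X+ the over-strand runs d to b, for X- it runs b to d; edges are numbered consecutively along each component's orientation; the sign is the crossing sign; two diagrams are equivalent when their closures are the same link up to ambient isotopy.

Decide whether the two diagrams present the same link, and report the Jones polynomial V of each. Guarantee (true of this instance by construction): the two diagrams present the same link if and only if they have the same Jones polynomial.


same link: yes
V(D1) = -q^-6 + 3q^-5 - 5q^-4 + 6q^-3 - 6q^-2 + 6q^-1 - 4 + 3q - q^2  [14 crossings, <D> = -A^-14 + 3A^-10 - 4A^-6 + 6A^-2 - 6A^2 + 6A^6 - 5A^10 + 3A^14 - A^18, w = -2]
V(D2) = -q^-6 + 3q^-5 - 5q^-4 + 6q^-3 - 6q^-2 + 6q^-1 - 4 + 3q - q^2  [14 crossings, <D> = -A^-8 + 3A^-4 - 4 + 6A^4 - 6A^8 + 6A^12 - 5A^16 + 3A^20 - A^24, w = 0]
insight: one V(q) for all 2 diagrams — one class (guaranteed)


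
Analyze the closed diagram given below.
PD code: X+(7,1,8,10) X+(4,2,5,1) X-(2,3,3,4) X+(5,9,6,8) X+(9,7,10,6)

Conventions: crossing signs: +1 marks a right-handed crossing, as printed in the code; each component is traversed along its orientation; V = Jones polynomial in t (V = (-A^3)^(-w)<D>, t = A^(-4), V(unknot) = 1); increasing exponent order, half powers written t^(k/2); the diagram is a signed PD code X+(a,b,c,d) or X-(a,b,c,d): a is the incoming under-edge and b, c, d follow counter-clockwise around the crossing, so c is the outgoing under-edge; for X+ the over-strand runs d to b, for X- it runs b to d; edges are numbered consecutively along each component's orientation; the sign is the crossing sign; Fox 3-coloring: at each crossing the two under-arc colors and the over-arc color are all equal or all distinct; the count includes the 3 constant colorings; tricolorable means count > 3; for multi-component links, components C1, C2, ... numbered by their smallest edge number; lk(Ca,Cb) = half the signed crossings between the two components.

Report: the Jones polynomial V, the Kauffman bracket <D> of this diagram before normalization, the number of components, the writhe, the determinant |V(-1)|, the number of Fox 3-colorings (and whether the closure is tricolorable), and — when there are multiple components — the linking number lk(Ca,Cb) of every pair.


V(t) = t + t^3 - t^4
bracket: A^-7 - A^-3 - A^5, w = +3
1 component, writhe +3, over 5 crossings
det 3, colorings 9 of 3^5 — tricolorable
observation: w = +3 (over 5 crossings) is diagram-only; (-A^3)^(-3) removes it from V


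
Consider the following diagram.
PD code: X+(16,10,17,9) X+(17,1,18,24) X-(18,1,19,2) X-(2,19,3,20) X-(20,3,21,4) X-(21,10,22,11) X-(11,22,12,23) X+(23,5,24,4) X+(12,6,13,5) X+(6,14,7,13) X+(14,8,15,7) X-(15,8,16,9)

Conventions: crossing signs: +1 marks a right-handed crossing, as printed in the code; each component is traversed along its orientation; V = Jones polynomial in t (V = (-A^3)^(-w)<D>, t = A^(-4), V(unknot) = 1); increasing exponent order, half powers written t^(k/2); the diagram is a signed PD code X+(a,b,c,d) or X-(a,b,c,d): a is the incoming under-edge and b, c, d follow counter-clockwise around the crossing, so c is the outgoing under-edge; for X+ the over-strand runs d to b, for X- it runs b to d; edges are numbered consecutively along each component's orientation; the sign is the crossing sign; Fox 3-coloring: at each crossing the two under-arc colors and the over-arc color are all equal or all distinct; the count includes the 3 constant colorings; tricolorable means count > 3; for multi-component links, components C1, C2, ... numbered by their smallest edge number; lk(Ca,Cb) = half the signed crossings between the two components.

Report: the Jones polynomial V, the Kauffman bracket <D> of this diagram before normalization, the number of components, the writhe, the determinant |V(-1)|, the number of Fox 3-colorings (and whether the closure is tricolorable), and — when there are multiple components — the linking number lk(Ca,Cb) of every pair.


Jones polynomial: V(t) = -t^-3 + 2t^-2 - 2t^-1 + 3 - 2t + 2t^2 - t^3
<D> = -A^-12 + 2A^-8 - 2A^-4 + 3 - 2A^4 + 2A^8 - A^12; writhe 0
components 1, writhe 0 (12 crossings)
3-colorings: 3 of 3^12, det 13 — not tricolorable
note: V spans 6 powers of t: at least 6 crossings in any diagram


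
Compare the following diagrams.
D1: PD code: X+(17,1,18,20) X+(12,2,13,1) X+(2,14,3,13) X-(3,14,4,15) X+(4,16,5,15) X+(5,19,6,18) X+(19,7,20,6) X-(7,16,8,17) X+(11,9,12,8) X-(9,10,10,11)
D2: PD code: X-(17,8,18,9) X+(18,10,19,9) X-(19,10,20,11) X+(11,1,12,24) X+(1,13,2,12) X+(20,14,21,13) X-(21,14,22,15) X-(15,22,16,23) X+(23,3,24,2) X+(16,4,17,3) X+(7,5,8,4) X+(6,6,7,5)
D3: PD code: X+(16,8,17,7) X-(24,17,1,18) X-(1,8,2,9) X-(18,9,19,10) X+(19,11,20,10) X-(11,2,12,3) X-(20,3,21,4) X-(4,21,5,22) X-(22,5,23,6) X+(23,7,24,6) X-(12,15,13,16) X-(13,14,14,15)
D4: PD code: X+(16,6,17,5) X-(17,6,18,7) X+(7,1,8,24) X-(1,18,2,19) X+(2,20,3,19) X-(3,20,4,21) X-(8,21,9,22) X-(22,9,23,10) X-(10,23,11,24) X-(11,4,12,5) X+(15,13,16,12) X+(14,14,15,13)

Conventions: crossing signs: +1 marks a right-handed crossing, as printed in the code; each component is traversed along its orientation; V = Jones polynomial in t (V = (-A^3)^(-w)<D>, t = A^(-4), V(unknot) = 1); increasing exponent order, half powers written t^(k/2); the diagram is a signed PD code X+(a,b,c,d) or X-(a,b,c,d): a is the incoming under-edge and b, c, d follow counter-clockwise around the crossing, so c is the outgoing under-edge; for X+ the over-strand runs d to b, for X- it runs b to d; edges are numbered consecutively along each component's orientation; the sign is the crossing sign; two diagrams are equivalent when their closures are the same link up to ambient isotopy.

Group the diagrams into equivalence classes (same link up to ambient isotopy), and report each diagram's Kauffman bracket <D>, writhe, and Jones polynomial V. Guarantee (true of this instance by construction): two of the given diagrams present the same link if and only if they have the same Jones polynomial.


equivalence classes: {D1} | {D2} | {D3, D4}
D1 (bracket -A^-12 + A^-8 - A^-4 + 2 - A^4 + A^8; 10 crossings at w = +4): V = t - t^2 + 2t^3 - t^4 + t^5 - t^6
V(D2) = t + t^3 - t^4  [12 crossings, <D> = -A^-4 + 1 + A^8, w = +4]
V(D3) = -t^-6 + t^-5 - t^-4 + 2t^-3 - t^-2 + t^-1  (w -6, c 12, <D> = A^-14 - A^-10 + 2A^-6 - A^-2 + A^2 - A^6)
V(D4) = -t^-6 + t^-5 - t^-4 + 2t^-3 - t^-2 + t^-1  [12 crossings, <D> = A^-2 - A^2 + 2A^6 - A^10 + A^14 - A^18, w = -2]
key observation: comparing 4 Jones polynomials yields 3 groups


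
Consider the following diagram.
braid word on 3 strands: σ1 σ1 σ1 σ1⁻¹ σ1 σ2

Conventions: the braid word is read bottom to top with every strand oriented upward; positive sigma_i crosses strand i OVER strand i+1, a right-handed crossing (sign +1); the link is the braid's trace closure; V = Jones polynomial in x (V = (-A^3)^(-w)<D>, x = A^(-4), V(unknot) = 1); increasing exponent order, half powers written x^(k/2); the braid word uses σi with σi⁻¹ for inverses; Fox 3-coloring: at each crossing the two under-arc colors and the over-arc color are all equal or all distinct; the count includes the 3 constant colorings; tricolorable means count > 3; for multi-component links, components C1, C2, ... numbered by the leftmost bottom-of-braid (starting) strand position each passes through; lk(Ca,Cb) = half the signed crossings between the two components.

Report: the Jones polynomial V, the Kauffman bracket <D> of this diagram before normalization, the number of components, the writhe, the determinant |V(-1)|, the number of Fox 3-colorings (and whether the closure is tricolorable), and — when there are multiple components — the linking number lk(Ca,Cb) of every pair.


V = x + x^3 - x^4
<D> = -A^-4 + 1 + A^8 (w = +4)
1 component over 6 crossings, w = +4
9 Fox colorings among 3^6, |V(-1)| = 3: tricolorable
why: the span of V is 3, forcing >= 3 crossings in any diagram


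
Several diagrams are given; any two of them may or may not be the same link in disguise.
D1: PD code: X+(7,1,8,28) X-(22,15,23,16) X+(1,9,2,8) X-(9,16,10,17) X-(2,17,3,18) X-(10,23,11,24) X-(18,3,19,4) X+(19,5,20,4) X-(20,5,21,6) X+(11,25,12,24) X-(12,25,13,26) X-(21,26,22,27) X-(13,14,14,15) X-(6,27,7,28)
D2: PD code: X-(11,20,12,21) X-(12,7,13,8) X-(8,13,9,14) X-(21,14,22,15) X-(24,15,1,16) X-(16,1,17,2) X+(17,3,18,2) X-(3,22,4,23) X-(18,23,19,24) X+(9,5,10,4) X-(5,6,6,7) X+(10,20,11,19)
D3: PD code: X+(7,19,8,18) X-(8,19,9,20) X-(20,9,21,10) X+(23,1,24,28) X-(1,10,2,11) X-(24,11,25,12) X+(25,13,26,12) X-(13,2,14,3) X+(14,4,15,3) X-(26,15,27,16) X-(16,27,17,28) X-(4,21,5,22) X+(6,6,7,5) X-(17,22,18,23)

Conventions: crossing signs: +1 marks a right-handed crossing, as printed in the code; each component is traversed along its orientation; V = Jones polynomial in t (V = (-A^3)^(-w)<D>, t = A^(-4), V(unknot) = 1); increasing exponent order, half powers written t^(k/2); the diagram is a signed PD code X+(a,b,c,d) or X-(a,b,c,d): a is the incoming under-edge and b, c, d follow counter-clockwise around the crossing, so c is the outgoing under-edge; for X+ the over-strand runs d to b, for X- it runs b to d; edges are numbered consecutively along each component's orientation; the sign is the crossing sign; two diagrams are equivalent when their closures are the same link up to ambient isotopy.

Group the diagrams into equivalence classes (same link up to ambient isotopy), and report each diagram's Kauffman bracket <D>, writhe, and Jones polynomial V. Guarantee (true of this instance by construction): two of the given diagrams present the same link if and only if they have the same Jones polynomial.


equivalence classes: {D1, D3} | {D2}
D1 (bracket A^-14 - A^-10 + 2A^-6 - A^-2 + A^2 - A^6; 14 crossings at w = -6): V = -t^-6 + t^-5 - t^-4 + 2t^-3 - t^-2 + t^-1
V(D2) = -t^-4 + t^-3 + t^-1  [12 crossings, <D> = A^-14 + A^-6 - A^-2, w = -6]
D3 (bracket A^-8 - A^-4 + 2 - A^4 + A^8 - A^12; 14 crossings at w = -4): V = -t^-6 + t^-5 - t^-4 + 2t^-3 - t^-2 + t^-1
key observation: 2 classes among 3 diagrams; unequal V(t) rules out equality


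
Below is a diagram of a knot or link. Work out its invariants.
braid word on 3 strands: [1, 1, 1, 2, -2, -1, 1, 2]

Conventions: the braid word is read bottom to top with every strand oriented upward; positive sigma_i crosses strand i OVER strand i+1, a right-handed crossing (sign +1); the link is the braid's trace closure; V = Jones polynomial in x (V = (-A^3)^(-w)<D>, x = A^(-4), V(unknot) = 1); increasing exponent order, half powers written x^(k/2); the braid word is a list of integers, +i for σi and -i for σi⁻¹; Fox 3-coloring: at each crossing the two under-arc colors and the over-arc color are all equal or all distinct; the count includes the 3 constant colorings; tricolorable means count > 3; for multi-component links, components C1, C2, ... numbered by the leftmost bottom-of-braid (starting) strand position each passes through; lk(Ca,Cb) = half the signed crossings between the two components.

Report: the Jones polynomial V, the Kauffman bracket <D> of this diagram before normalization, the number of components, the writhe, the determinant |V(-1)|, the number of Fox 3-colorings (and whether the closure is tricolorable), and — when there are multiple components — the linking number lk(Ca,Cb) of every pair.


V = x + x^3 - x^4
<D> = -A^-4 + 1 + A^8 (w = +4)
1 component over 8 crossings, w = +4
9 Fox colorings among 3^8, |V(-1)| = 3: tricolorable
why: the span of V is 3, forcing >= 3 crossings in any diagram


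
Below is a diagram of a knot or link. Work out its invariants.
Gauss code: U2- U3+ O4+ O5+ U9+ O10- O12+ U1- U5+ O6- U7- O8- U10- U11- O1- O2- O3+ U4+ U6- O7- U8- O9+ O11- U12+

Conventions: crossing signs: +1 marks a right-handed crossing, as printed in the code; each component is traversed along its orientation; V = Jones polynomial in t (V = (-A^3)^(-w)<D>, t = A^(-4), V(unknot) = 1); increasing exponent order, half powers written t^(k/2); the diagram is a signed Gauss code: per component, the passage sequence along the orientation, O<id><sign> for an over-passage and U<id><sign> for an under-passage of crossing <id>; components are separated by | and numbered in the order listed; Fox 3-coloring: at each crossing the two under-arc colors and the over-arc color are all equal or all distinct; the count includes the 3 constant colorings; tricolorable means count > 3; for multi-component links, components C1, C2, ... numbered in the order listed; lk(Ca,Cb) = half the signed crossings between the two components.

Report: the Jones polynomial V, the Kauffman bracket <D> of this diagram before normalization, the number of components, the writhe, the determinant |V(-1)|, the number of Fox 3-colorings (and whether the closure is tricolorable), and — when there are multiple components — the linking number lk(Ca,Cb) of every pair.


Jones polynomial: V(t) = -t^-6 + t^-5 - 2t^-4 + 3t^-3 - 2t^-2 + 3t^-1 - 1 + t - t^2
<D> = -A^-14 + A^-10 - A^-6 + 3A^-2 - 2A^2 + 3A^6 - 2A^10 + A^14 - A^18; writhe -2
components 1, writhe -2 (12 crossings)
3-colorings: 9 of 3^12, det 15 — tricolorable
note: |V(-1)| = 15: so tricolorable, since 3 divides 15
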